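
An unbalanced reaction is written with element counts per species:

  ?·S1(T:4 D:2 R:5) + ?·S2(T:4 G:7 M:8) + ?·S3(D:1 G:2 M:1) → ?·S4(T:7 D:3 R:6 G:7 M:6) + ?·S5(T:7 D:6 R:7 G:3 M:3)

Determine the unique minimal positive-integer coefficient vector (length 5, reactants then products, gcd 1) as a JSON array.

T: 5·4+2·4+5·0 = 28 | 3·7+1·7 = 28
D: 5·2+2·0+5·1 = 15 | 3·3+1·6 = 15
R: 5·5+2·0+5·0 = 25 | 3·6+1·7 = 25
G: 5·0+2·7+5·2 = 24 | 3·7+1·3 = 24
M: 5·0+2·8+5·1 = 21 | 3·6+1·3 = 21
gcd(5,2,5,3,1) = 1

Coefficients: [5, 2, 5, 3, 1]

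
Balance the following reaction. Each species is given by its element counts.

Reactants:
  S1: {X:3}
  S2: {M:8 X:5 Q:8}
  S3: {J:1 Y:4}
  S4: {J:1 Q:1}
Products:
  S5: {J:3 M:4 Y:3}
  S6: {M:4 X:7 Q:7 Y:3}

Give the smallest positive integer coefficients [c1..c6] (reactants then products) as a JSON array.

Coefficients: [5, 4, 6, 3, 3, 5]

J: 5·0+4·0+6·1+3·1 = 9 | 3·3+5·0 = 9
M: 5·0+4·8+6·0+3·0 = 32 | 3·4+5·4 = 32
X: 5·3+4·5+6·0+3·0 = 35 | 3·0+5·7 = 35
Q: 5·0+4·8+6·0+3·1 = 35 | 3·0+5·7 = 35
Y: 5·0+4·0+6·4+3·0 = 24 | 3·3+5·3 = 24
gcd(5,4,6,3,3,5) = 1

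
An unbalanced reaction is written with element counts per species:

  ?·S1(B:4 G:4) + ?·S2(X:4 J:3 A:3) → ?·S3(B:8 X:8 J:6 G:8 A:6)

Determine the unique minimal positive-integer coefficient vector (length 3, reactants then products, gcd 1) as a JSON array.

B: 2·4+2·0 = 8 | 1·8 = 8
X: 2·0+2·4 = 8 | 1·8 = 8
J: 2·0+2·3 = 6 | 1·6 = 6
G: 2·4+2·0 = 8 | 1·8 = 8
A: 2·0+2·3 = 6 | 1·6 = 6
gcd(2,2,1) = 1

Coefficients: [2, 2, 1]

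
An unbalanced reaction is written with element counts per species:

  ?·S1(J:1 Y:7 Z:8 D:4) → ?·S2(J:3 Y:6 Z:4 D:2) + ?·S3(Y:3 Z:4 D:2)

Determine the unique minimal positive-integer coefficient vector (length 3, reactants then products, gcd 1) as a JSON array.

Coefficients: [3, 1, 5]

J: 3·1 = 3 | 1·3+5·0 = 3
Y: 3·7 = 21 | 1·6+5·3 = 21
Z: 3·8 = 24 | 1·4+5·4 = 24
D: 3·4 = 12 | 1·2+5·2 = 12
gcd(3,1,5) = 1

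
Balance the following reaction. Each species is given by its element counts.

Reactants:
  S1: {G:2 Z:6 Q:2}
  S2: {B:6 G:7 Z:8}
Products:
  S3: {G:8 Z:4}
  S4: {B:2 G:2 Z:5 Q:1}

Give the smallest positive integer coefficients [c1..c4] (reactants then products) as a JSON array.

B: 3·0+2·6 = 12 | 1·0+6·2 = 12
G: 3·2+2·7 = 20 | 1·8+6·2 = 20
Z: 3·6+2·8 = 34 | 1·4+6·5 = 34
Q: 3·2+2·0 = 6 | 1·0+6·1 = 6
gcd(3,2,1,6) = 1

Coefficients: [3, 2, 1, 6]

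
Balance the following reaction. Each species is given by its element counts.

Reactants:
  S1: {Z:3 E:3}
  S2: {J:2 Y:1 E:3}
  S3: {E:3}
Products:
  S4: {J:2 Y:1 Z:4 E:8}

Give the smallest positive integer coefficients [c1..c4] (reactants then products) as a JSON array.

Coefficients: [4, 3, 1, 3]

J: 4·0+3·2+1·0 = 6 | 3·2 = 6
Y: 4·0+3·1+1·0 = 3 | 3·1 = 3
Z: 4·3+3·0+1·0 = 12 | 3·4 = 12
E: 4·3+3·3+1·3 = 24 | 3·8 = 24
gcd(4,3,1,3) = 1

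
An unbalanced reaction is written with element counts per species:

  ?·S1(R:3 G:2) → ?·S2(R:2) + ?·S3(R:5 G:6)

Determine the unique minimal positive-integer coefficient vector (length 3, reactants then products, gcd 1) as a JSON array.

Coefficients: [3, 2, 1]

R: 3·3 = 9 | 2·2+1·5 = 9
G: 3·2 = 6 | 2·0+1·6 = 6
gcd(3,2,1) = 1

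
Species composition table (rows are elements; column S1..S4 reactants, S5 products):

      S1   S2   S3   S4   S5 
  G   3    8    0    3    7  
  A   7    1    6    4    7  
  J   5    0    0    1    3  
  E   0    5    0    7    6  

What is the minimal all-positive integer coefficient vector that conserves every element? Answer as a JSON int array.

Coefficients: [3, 3, 1, 3, 6]

G: 3·3+3·8+1·0+3·3 = 42 | 6·7 = 42
A: 3·7+3·1+1·6+3·4 = 42 | 6·7 = 42
J: 3·5+3·0+1·0+3·1 = 18 | 6·3 = 18
E: 3·0+3·5+1·0+3·7 = 36 | 6·6 = 36
gcd(3,3,1,3,6) = 1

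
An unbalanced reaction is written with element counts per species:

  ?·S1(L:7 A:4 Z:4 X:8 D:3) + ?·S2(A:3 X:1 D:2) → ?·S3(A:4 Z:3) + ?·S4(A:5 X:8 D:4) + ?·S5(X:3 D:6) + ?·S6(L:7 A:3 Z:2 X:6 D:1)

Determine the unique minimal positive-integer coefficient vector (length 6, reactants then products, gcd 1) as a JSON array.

Coefficients: [6, 5, 4, 1, 3, 6]

L: 6·7+5·0 = 42 | 4·0+1·0+3·0+6·7 = 42
A: 6·4+5·3 = 39 | 4·4+1·5+3·0+6·3 = 39
Z: 6·4+5·0 = 24 | 4·3+1·0+3·0+6·2 = 24
X: 6·8+5·1 = 53 | 4·0+1·8+3·3+6·6 = 53
D: 6·3+5·2 = 28 | 4·0+1·4+3·6+6·1 = 28
gcd(6,5,4,1,3,6) = 1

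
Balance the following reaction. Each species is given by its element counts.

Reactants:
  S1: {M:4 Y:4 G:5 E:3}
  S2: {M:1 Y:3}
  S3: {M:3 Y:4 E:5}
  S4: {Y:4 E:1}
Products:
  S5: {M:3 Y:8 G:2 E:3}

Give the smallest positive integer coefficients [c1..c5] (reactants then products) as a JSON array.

M: 2·4+4·1+1·3+4·0 = 15 | 5·3 = 15
Y: 2·4+4·3+1·4+4·4 = 40 | 5·8 = 40
G: 2·5+4·0+1·0+4·0 = 10 | 5·2 = 10
E: 2·3+4·0+1·5+4·1 = 15 | 5·3 = 15
gcd(2,4,1,4,5) = 1

Coefficients: [2, 4, 1, 4, 5]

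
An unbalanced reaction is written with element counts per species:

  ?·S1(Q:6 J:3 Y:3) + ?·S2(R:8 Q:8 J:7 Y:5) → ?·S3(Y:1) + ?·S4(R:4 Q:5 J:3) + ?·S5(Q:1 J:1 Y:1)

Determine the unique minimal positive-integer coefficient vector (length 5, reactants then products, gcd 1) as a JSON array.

R: 1·0+1·8 = 8 | 4·0+2·4+4·0 = 8
Q: 1·6+1·8 = 14 | 4·0+2·5+4·1 = 14
J: 1·3+1·7 = 10 | 4·0+2·3+4·1 = 10
Y: 1·3+1·5 = 8 | 4·1+2·0+4·1 = 8
gcd(1,1,4,2,4) = 1

Coefficients: [1, 1, 4, 2, 4]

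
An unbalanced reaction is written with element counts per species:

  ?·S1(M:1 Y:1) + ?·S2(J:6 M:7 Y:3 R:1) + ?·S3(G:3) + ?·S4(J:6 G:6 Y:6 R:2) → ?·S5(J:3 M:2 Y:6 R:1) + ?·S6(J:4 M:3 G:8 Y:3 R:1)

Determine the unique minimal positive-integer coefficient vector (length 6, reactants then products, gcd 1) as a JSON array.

Coefficients: [6, 1, 4, 2, 2, 3]

J: 6·0+1·6+4·0+2·6 = 18 | 2·3+3·4 = 18
M: 6·1+1·7+4·0+2·0 = 13 | 2·2+3·3 = 13
G: 6·0+1·0+4·3+2·6 = 24 | 2·0+3·8 = 24
Y: 6·1+1·3+4·0+2·6 = 21 | 2·6+3·3 = 21
R: 6·0+1·1+4·0+2·2 = 5 | 2·1+3·1 = 5
gcd(6,1,4,2,2,3) = 1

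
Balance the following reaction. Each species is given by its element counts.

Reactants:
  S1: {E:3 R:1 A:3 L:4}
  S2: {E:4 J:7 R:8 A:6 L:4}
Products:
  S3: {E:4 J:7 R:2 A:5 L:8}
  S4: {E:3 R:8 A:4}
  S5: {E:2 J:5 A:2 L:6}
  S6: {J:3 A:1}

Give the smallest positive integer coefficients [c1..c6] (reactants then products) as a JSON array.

Coefficients: [2, 6, 1, 6, 4, 5]

E: 2·3+6·4 = 30 | 1·4+6·3+4·2+5·0 = 30
J: 2·0+6·7 = 42 | 1·7+6·0+4·5+5·3 = 42
R: 2·1+6·8 = 50 | 1·2+6·8+4·0+5·0 = 50
A: 2·3+6·6 = 42 | 1·5+6·4+4·2+5·1 = 42
L: 2·4+6·4 = 32 | 1·8+6·0+4·6+5·0 = 32
gcd(2,6,1,6,4,5) = 1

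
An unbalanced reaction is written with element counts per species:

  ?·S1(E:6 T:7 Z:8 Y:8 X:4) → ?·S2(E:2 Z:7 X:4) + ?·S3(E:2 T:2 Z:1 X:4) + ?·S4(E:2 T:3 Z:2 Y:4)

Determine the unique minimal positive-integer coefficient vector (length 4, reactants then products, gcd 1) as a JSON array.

Coefficients: [2, 1, 1, 4]

E: 2·6 = 12 | 1·2+1·2+4·2 = 12
T: 2·7 = 14 | 1·0+1·2+4·3 = 14
Z: 2·8 = 16 | 1·7+1·1+4·2 = 16
Y: 2·8 = 16 | 1·0+1·0+4·4 = 16
X: 2·4 = 8 | 1·4+1·4+4·0 = 8
gcd(2,1,1,4) = 1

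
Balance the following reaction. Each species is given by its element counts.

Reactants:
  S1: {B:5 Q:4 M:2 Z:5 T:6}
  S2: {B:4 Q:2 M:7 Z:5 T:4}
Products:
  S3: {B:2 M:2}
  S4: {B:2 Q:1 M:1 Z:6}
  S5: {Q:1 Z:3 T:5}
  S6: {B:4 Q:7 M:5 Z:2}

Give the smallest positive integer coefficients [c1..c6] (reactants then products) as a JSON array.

Coefficients: [2, 2, 6, 1, 4, 1]

B: 2·5+2·4 = 18 | 6·2+1·2+4·0+1·4 = 18
Q: 2·4+2·2 = 12 | 6·0+1·1+4·1+1·7 = 12
M: 2·2+2·7 = 18 | 6·2+1·1+4·0+1·5 = 18
Z: 2·5+2·5 = 20 | 6·0+1·6+4·3+1·2 = 20
T: 2·6+2·4 = 20 | 6·0+1·0+4·5+1·0 = 20
gcd(2,2,6,1,4,1) = 1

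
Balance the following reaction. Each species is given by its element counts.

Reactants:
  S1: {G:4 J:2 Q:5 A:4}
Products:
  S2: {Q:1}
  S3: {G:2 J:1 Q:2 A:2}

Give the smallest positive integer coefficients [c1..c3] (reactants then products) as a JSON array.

Coefficients: [1, 1, 2]

G: 1·4 = 4 | 1·0+2·2 = 4
J: 1·2 = 2 | 1·0+2·1 = 2
Q: 1·5 = 5 | 1·1+2·2 = 5
A: 1·4 = 4 | 1·0+2·2 = 4
gcd(1,1,2) = 1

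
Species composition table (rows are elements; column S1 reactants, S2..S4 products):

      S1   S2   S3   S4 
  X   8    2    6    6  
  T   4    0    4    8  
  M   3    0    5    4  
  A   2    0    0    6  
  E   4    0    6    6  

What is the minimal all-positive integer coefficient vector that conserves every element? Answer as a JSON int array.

Coefficients: [3, 6, 1, 1]

X: 3·8 = 24 | 6·2+1·6+1·6 = 24
T: 3·4 = 12 | 6·0+1·4+1·8 = 12
M: 3·3 = 9 | 6·0+1·5+1·4 = 9
A: 3·2 = 6 | 6·0+1·0+1·6 = 6
E: 3·4 = 12 | 6·0+1·6+1·6 = 12
gcd(3,6,1,1) = 1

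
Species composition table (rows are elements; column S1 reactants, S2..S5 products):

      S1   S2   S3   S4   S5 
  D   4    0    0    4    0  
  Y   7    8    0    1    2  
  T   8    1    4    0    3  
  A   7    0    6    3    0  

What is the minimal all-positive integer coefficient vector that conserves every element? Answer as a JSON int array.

Coefficients: [3, 1, 2, 3, 5]

D: 3·4 = 12 | 1·0+2·0+3·4+5·0 = 12
Y: 3·7 = 21 | 1·8+2·0+3·1+5·2 = 21
T: 3·8 = 24 | 1·1+2·4+3·0+5·3 = 24
A: 3·7 = 21 | 1·0+2·6+3·3+5·0 = 21
gcd(3,1,2,3,5) = 1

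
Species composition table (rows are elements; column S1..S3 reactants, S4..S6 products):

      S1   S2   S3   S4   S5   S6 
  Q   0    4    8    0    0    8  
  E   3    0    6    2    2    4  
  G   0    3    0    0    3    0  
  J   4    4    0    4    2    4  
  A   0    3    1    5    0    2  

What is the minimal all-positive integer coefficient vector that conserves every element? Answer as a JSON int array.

Coefficients: [4, 4, 3, 1, 4, 5]

Q: 4·0+4·4+3·8 = 40 | 1·0+4·0+5·8 = 40
E: 4·3+4·0+3·6 = 30 | 1·2+4·2+5·4 = 30
G: 4·0+4·3+3·0 = 12 | 1·0+4·3+5·0 = 12
J: 4·4+4·4+3·0 = 32 | 1·4+4·2+5·4 = 32
A: 4·0+4·3+3·1 = 15 | 1·5+4·0+5·2 = 15
gcd(4,4,3,1,4,5) = 1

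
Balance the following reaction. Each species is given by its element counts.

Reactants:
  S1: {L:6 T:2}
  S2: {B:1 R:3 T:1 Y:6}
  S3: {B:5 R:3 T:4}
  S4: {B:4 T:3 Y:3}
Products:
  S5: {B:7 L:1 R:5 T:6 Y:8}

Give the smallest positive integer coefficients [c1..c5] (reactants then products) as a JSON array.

B: 1·0+6·1+4·5+4·4 = 42 | 6·7 = 42
L: 1·6+6·0+4·0+4·0 = 6 | 6·1 = 6
R: 1·0+6·3+4·3+4·0 = 30 | 6·5 = 30
T: 1·2+6·1+4·4+4·3 = 36 | 6·6 = 36
Y: 1·0+6·6+4·0+4·3 = 48 | 6·8 = 48
gcd(1,6,4,4,6) = 1

Coefficients: [1, 6, 4, 4, 6]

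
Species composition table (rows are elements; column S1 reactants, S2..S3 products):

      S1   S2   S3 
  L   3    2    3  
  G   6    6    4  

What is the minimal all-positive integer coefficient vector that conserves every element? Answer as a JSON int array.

Coefficients: [5, 3, 3]

L: 5·3 = 15 | 3·2+3·3 = 15
G: 5·6 = 30 | 3·6+3·4 = 30
gcd(5,3,3) = 1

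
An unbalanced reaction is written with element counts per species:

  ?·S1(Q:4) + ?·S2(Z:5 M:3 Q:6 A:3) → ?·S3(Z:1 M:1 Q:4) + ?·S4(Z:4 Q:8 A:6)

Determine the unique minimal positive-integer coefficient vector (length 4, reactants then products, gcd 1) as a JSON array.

Coefficients: [5, 2, 6, 1]

Z: 5·0+2·5 = 10 | 6·1+1·4 = 10
M: 5·0+2·3 = 6 | 6·1+1·0 = 6
Q: 5·4+2·6 = 32 | 6·4+1·8 = 32
A: 5·0+2·3 = 6 | 6·0+1·6 = 6
gcd(5,2,6,1) = 1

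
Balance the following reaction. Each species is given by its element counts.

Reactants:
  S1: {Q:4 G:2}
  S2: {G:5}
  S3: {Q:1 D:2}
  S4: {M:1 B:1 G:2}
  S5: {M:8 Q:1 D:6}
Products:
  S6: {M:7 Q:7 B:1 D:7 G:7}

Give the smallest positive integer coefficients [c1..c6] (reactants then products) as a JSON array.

Coefficients: [5, 2, 5, 4, 3, 4]

M: 5·0+2·0+5·0+4·1+3·8 = 28 | 4·7 = 28
Q: 5·4+2·0+5·1+4·0+3·1 = 28 | 4·7 = 28
B: 5·0+2·0+5·0+4·1+3·0 = 4 | 4·1 = 4
D: 5·0+2·0+5·2+4·0+3·6 = 28 | 4·7 = 28
G: 5·2+2·5+5·0+4·2+3·0 = 28 | 4·7 = 28
gcd(5,2,5,4,3,4) = 1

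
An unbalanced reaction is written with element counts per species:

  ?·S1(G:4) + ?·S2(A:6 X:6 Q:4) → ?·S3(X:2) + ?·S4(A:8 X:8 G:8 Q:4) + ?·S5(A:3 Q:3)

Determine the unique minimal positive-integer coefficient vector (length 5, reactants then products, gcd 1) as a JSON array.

A: 6·0+6·6 = 36 | 6·0+3·8+4·3 = 36
X: 6·0+6·6 = 36 | 6·2+3·8+4·0 = 36
G: 6·4+6·0 = 24 | 6·0+3·8+4·0 = 24
Q: 6·0+6·4 = 24 | 6·0+3·4+4·3 = 24
gcd(6,6,6,3,4) = 1

Coefficients: [6, 6, 6, 3, 4]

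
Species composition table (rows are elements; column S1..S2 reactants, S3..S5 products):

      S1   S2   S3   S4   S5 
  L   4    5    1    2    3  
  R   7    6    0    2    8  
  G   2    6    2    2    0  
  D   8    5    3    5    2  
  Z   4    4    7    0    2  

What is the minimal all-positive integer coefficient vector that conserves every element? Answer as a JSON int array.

Coefficients: [4, 1, 2, 5, 3]

L: 4·4+1·5 = 21 | 2·1+5·2+3·3 = 21
R: 4·7+1·6 = 34 | 2·0+5·2+3·8 = 34
G: 4·2+1·6 = 14 | 2·2+5·2+3·0 = 14
D: 4·8+1·5 = 37 | 2·3+5·5+3·2 = 37
Z: 4·4+1·4 = 20 | 2·7+5·0+3·2 = 20
gcd(4,1,2,5,3) = 1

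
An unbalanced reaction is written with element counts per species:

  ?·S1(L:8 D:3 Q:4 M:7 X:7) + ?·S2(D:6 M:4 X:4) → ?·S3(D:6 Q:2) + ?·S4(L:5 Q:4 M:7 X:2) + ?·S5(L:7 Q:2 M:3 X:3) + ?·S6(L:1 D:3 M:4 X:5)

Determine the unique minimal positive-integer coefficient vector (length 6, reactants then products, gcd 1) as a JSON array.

Coefficients: [3, 3, 2, 1, 2, 5]

L: 3·8+3·0 = 24 | 2·0+1·5+2·7+5·1 = 24
D: 3·3+3·6 = 27 | 2·6+1·0+2·0+5·3 = 27
Q: 3·4+3·0 = 12 | 2·2+1·4+2·2+5·0 = 12
M: 3·7+3·4 = 33 | 2·0+1·7+2·3+5·4 = 33
X: 3·7+3·4 = 33 | 2·0+1·2+2·3+5·5 = 33
gcd(3,3,2,1,2,5) = 1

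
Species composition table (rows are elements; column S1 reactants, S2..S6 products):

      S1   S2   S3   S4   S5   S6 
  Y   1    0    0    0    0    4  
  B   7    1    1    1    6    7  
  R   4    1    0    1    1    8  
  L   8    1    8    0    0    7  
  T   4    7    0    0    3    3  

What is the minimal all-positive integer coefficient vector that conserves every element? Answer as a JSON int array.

Coefficients: [4, 1, 3, 5, 2, 1]

Y: 4·1 = 4 | 1·0+3·0+5·0+2·0+1·4 = 4
B: 4·7 = 28 | 1·1+3·1+5·1+2·6+1·7 = 28
R: 4·4 = 16 | 1·1+3·0+5·1+2·1+1·8 = 16
L: 4·8 = 32 | 1·1+3·8+5·0+2·0+1·7 = 32
T: 4·4 = 16 | 1·7+3·0+5·0+2·3+1·3 = 16
gcd(4,1,3,5,2,1) = 1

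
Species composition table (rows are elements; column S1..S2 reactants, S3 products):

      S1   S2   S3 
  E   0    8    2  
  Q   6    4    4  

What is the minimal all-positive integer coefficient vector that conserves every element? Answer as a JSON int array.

E: 2·0+1·8 = 8 | 4·2 = 8
Q: 2·6+1·4 = 16 | 4·4 = 16
gcd(2,1,4) = 1

Coefficients: [2, 1, 4]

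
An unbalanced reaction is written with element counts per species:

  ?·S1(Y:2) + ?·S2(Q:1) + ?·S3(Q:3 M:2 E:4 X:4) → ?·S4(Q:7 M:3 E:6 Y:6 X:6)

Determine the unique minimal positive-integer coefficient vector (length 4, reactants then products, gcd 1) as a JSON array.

Coefficients: [6, 5, 3, 2]

Q: 6·0+5·1+3·3 = 14 | 2·7 = 14
M: 6·0+5·0+3·2 = 6 | 2·3 = 6
E: 6·0+5·0+3·4 = 12 | 2·6 = 12
Y: 6·2+5·0+3·0 = 12 | 2·6 = 12
X: 6·0+5·0+3·4 = 12 | 2·6 = 12
gcd(6,5,3,2) = 1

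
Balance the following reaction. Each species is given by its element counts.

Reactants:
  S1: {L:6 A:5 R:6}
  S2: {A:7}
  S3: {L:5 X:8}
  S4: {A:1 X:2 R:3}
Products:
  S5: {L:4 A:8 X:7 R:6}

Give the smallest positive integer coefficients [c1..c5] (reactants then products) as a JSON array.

Coefficients: [1, 3, 2, 6, 4]

L: 1·6+3·0+2·5+6·0 = 16 | 4·4 = 16
A: 1·5+3·7+2·0+6·1 = 32 | 4·8 = 32
X: 1·0+3·0+2·8+6·2 = 28 | 4·7 = 28
R: 1·6+3·0+2·0+6·3 = 24 | 4·6 = 24
gcd(1,3,2,6,4) = 1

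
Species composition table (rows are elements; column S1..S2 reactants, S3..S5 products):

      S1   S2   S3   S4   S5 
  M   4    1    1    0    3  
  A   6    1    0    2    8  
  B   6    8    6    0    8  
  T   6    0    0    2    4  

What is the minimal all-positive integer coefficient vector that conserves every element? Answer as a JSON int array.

M: 1·4+4·1 = 8 | 5·1+1·0+1·3 = 8
A: 1·6+4·1 = 10 | 5·0+1·2+1·8 = 10
B: 1·6+4·8 = 38 | 5·6+1·0+1·8 = 38
T: 1·6+4·0 = 6 | 5·0+1·2+1·4 = 6
gcd(1,4,5,1,1) = 1

Coefficients: [1, 4, 5, 1, 1]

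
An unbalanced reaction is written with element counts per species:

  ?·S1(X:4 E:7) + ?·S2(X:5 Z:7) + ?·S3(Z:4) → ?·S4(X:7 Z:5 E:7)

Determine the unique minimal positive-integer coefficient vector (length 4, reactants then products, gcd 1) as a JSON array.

Coefficients: [5, 3, 1, 5]

X: 5·4+3·5+1·0 = 35 | 5·7 = 35
Z: 5·0+3·7+1·4 = 25 | 5·5 = 25
E: 5·7+3·0+1·0 = 35 | 5·7 = 35
gcd(5,3,1,5) = 1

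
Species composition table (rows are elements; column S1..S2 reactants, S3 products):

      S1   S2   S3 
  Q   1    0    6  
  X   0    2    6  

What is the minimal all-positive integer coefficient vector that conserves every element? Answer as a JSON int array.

Coefficients: [6, 3, 1]

Q: 6·1+3·0 = 6 | 1·6 = 6
X: 6·0+3·2 = 6 | 1·6 = 6
gcd(6,3,1) = 1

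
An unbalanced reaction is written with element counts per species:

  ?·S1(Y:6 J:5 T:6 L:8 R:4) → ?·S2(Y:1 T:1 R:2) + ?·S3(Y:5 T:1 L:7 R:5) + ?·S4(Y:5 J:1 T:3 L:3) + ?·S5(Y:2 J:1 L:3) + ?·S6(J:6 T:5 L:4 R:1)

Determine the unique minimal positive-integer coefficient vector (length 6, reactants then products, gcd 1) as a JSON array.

Coefficients: [6, 5, 2, 3, 3, 4]

Y: 6·6 = 36 | 5·1+2·5+3·5+3·2+4·0 = 36
J: 6·5 = 30 | 5·0+2·0+3·1+3·1+4·6 = 30
T: 6·6 = 36 | 5·1+2·1+3·3+3·0+4·5 = 36
L: 6·8 = 48 | 5·0+2·7+3·3+3·3+4·4 = 48
R: 6·4 = 24 | 5·2+2·5+3·0+3·0+4·1 = 24
gcd(6,5,2,3,3,4) = 1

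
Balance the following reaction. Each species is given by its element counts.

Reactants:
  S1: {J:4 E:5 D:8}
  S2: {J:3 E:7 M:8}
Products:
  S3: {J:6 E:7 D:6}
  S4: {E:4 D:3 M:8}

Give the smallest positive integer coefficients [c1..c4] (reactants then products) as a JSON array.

J: 3·4+2·3 = 18 | 3·6+2·0 = 18
E: 3·5+2·7 = 29 | 3·7+2·4 = 29
D: 3·8+2·0 = 24 | 3·6+2·3 = 24
M: 3·0+2·8 = 16 | 3·0+2·8 = 16
gcd(3,2,3,2) = 1

Coefficients: [3, 2, 3, 2]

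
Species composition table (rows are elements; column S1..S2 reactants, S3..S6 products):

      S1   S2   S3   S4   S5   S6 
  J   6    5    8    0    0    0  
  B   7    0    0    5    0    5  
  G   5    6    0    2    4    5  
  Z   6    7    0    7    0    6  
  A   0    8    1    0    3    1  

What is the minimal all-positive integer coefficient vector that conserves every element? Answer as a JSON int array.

Coefficients: [5, 2, 5, 2, 2, 5]

J: 5·6+2·5 = 40 | 5·8+2·0+2·0+5·0 = 40
B: 5·7+2·0 = 35 | 5·0+2·5+2·0+5·5 = 35
G: 5·5+2·6 = 37 | 5·0+2·2+2·4+5·5 = 37
Z: 5·6+2·7 = 44 | 5·0+2·7+2·0+5·6 = 44
A: 5·0+2·8 = 16 | 5·1+2·0+2·3+5·1 = 16
gcd(5,2,5,2,2,5) = 1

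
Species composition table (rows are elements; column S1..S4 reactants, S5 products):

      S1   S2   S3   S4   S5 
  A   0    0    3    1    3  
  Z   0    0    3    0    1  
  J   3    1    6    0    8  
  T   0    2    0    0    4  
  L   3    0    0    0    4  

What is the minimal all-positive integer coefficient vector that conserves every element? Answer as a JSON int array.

A: 4·0+6·0+1·3+6·1 = 9 | 3·3 = 9
Z: 4·0+6·0+1·3+6·0 = 3 | 3·1 = 3
J: 4·3+6·1+1·6+6·0 = 24 | 3·8 = 24
T: 4·0+6·2+1·0+6·0 = 12 | 3·4 = 12
L: 4·3+6·0+1·0+6·0 = 12 | 3·4 = 12
gcd(4,6,1,6,3) = 1

Coefficients: [4, 6, 1, 6, 3]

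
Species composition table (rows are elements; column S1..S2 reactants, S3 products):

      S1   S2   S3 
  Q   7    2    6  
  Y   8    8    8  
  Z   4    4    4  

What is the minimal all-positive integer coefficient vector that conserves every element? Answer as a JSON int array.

Coefficients: [4, 1, 5]

Q: 4·7+1·2 = 30 | 5·6 = 30
Y: 4·8+1·8 = 40 | 5·8 = 40
Z: 4·4+1·4 = 20 | 5·4 = 20
gcd(4,1,5) = 1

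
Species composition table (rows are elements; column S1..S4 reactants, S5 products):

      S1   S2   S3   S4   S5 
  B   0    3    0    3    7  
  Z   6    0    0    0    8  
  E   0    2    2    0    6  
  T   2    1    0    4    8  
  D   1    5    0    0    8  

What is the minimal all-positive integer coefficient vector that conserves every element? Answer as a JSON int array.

Coefficients: [4, 4, 5, 3, 3]

B: 4·0+4·3+5·0+3·3 = 21 | 3·7 = 21
Z: 4·6+4·0+5·0+3·0 = 24 | 3·8 = 24
E: 4·0+4·2+5·2+3·0 = 18 | 3·6 = 18
T: 4·2+4·1+5·0+3·4 = 24 | 3·8 = 24
D: 4·1+4·5+5·0+3·0 = 24 | 3·8 = 24
gcd(4,4,5,3,3) = 1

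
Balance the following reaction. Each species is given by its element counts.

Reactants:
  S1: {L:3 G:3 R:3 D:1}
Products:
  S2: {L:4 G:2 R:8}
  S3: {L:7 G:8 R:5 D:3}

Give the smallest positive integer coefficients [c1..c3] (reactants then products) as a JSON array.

L: 6·3 = 18 | 1·4+2·7 = 18
G: 6·3 = 18 | 1·2+2·8 = 18
R: 6·3 = 18 | 1·8+2·5 = 18
D: 6·1 = 6 | 1·0+2·3 = 6
gcd(6,1,2) = 1

Coefficients: [6, 1, 2]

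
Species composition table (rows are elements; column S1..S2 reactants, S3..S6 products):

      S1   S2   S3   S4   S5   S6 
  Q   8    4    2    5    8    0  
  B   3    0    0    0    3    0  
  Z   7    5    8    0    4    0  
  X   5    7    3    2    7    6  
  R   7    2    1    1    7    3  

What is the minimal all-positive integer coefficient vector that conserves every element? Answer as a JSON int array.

Q: 5·8+5·4 = 60 | 5·2+2·5+5·8+1·0 = 60
B: 5·3+5·0 = 15 | 5·0+2·0+5·3+1·0 = 15
Z: 5·7+5·5 = 60 | 5·8+2·0+5·4+1·0 = 60
X: 5·5+5·7 = 60 | 5·3+2·2+5·7+1·6 = 60
R: 5·7+5·2 = 45 | 5·1+2·1+5·7+1·3 = 45
gcd(5,5,5,2,5,1) = 1

Coefficients: [5, 5, 5, 2, 5, 1]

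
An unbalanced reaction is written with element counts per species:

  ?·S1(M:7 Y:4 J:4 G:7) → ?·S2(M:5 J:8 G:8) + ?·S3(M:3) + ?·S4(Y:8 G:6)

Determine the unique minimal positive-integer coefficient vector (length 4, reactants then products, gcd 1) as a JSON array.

Coefficients: [2, 1, 3, 1]

M: 2·7 = 14 | 1·5+3·3+1·0 = 14
Y: 2·4 = 8 | 1·0+3·0+1·8 = 8
J: 2·4 = 8 | 1·8+3·0+1·0 = 8
G: 2·7 = 14 | 1·8+3·0+1·6 = 14
gcd(2,1,3,1) = 1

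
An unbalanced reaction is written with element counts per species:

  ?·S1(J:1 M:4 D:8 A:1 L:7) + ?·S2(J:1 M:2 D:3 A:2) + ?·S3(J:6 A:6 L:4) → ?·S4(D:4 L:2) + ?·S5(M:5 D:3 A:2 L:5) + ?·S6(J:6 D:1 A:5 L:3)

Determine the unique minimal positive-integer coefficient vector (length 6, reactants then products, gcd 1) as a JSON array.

Coefficients: [4, 2, 5, 5, 4, 6]

J: 4·1+2·1+5·6 = 36 | 5·0+4·0+6·6 = 36
M: 4·4+2·2+5·0 = 20 | 5·0+4·5+6·0 = 20
D: 4·8+2·3+5·0 = 38 | 5·4+4·3+6·1 = 38
A: 4·1+2·2+5·6 = 38 | 5·0+4·2+6·5 = 38
L: 4·7+2·0+5·4 = 48 | 5·2+4·5+6·3 = 48
gcd(4,2,5,5,4,6) = 1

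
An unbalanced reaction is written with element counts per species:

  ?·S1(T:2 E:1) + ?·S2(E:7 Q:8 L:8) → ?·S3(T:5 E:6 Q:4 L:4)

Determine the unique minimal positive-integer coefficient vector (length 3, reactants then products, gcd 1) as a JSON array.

Coefficients: [5, 1, 2]

T: 5·2+1·0 = 10 | 2·5 = 10
E: 5·1+1·7 = 12 | 2·6 = 12
Q: 5·0+1·8 = 8 | 2·4 = 8
L: 5·0+1·8 = 8 | 2·4 = 8
gcd(5,1,2) = 1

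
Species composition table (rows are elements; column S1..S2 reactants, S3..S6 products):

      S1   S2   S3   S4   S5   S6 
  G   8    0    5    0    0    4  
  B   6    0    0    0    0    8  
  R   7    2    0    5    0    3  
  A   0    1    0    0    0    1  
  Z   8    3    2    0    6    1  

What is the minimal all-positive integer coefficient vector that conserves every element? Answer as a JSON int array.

G: 4·8+3·0 = 32 | 4·5+5·0+5·0+3·4 = 32
B: 4·6+3·0 = 24 | 4·0+5·0+5·0+3·8 = 24
R: 4·7+3·2 = 34 | 4·0+5·5+5·0+3·3 = 34
A: 4·0+3·1 = 3 | 4·0+5·0+5·0+3·1 = 3
Z: 4·8+3·3 = 41 | 4·2+5·0+5·6+3·1 = 41
gcd(4,3,4,5,5,3) = 1

Coefficients: [4, 3, 4, 5, 5, 3]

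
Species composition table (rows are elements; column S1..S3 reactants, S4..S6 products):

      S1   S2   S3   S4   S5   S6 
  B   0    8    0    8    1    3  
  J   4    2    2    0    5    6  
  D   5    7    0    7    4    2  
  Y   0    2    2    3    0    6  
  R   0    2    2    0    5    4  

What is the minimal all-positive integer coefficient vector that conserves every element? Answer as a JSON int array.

B: 1·0+3·8+6·0 = 24 | 2·8+2·1+2·3 = 24
J: 1·4+3·2+6·2 = 22 | 2·0+2·5+2·6 = 22
D: 1·5+3·7+6·0 = 26 | 2·7+2·4+2·2 = 26
Y: 1·0+3·2+6·2 = 18 | 2·3+2·0+2·6 = 18
R: 1·0+3·2+6·2 = 18 | 2·0+2·5+2·4 = 18
gcd(1,3,6,2,2,2) = 1

Coefficients: [1, 3, 6, 2, 2, 2]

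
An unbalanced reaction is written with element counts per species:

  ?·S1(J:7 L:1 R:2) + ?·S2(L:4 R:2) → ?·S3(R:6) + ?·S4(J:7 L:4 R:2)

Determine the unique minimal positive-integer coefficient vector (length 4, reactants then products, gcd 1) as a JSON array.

Coefficients: [4, 3, 1, 4]

J: 4·7+3·0 = 28 | 1·0+4·7 = 28
L: 4·1+3·4 = 16 | 1·0+4·4 = 16
R: 4·2+3·2 = 14 | 1·6+4·2 = 14
gcd(4,3,1,4) = 1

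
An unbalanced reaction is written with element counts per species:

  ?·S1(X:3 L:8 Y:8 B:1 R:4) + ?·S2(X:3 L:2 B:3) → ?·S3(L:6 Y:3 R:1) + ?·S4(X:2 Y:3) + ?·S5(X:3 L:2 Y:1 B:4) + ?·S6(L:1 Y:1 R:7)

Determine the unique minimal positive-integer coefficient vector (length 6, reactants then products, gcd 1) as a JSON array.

X: 5·3+1·3 = 18 | 6·0+6·2+2·3+2·0 = 18
L: 5·8+1·2 = 42 | 6·6+6·0+2·2+2·1 = 42
Y: 5·8+1·0 = 40 | 6·3+6·3+2·1+2·1 = 40
B: 5·1+1·3 = 8 | 6·0+6·0+2·4+2·0 = 8
R: 5·4+1·0 = 20 | 6·1+6·0+2·0+2·7 = 20
gcd(5,1,6,6,2,2) = 1

Coefficients: [5, 1, 6, 6, 2, 2]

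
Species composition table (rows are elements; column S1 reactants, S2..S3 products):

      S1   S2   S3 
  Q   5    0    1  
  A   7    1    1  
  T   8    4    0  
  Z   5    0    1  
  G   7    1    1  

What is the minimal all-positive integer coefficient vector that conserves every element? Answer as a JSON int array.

Coefficients: [1, 2, 5]

Q: 1·5 = 5 | 2·0+5·1 = 5
A: 1·7 = 7 | 2·1+5·1 = 7
T: 1·8 = 8 | 2·4+5·0 = 8
Z: 1·5 = 5 | 2·0+5·1 = 5
G: 1·7 = 7 | 2·1+5·1 = 7
gcd(1,2,5) = 1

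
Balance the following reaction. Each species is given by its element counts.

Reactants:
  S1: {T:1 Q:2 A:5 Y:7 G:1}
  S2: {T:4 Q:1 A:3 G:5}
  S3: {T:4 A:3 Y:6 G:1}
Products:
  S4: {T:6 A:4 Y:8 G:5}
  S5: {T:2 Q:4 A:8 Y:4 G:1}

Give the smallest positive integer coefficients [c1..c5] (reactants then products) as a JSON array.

T: 4·1+4·4+4·4 = 36 | 5·6+3·2 = 36
Q: 4·2+4·1+4·0 = 12 | 5·0+3·4 = 12
A: 4·5+4·3+4·3 = 44 | 5·4+3·8 = 44
Y: 4·7+4·0+4·6 = 52 | 5·8+3·4 = 52
G: 4·1+4·5+4·1 = 28 | 5·5+3·1 = 28
gcd(4,4,4,5,3) = 1

Coefficients: [4, 4, 4, 5, 3]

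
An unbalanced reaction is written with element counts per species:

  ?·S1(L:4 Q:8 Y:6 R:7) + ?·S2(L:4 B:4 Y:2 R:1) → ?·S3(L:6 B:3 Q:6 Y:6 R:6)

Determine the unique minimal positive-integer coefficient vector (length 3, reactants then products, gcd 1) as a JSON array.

L: 3·4+3·4 = 24 | 4·6 = 24
B: 3·0+3·4 = 12 | 4·3 = 12
Q: 3·8+3·0 = 24 | 4·6 = 24
Y: 3·6+3·2 = 24 | 4·6 = 24
R: 3·7+3·1 = 24 | 4·6 = 24
gcd(3,3,4) = 1

Coefficients: [3, 3, 4]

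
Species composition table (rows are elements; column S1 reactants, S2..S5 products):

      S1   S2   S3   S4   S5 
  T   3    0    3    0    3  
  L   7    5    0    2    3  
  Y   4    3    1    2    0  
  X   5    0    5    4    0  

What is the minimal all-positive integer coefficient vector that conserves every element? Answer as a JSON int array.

T: 6·3 = 18 | 4·0+2·3+5·0+4·3 = 18
L: 6·7 = 42 | 4·5+2·0+5·2+4·3 = 42
Y: 6·4 = 24 | 4·3+2·1+5·2+4·0 = 24
X: 6·5 = 30 | 4·0+2·5+5·4+4·0 = 30
gcd(6,4,2,5,4) = 1

Coefficients: [6, 4, 2, 5, 4]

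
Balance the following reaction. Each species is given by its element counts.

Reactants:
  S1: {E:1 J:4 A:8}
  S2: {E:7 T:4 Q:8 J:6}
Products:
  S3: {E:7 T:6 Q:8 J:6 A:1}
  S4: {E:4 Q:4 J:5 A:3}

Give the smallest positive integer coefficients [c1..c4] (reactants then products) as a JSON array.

E: 1·1+3·7 = 22 | 2·7+2·4 = 22
T: 1·0+3·4 = 12 | 2·6+2·0 = 12
Q: 1·0+3·8 = 24 | 2·8+2·4 = 24
J: 1·4+3·6 = 22 | 2·6+2·5 = 22
A: 1·8+3·0 = 8 | 2·1+2·3 = 8
gcd(1,3,2,2) = 1

Coefficients: [1, 3, 2, 2]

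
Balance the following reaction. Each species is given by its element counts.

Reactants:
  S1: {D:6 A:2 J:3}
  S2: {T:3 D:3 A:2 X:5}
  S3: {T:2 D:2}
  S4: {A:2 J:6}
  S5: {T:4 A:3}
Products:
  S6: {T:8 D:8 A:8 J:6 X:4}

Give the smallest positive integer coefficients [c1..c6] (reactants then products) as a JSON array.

Coefficients: [4, 4, 2, 3, 6, 5]

T: 4·0+4·3+2·2+3·0+6·4 = 40 | 5·8 = 40
D: 4·6+4·3+2·2+3·0+6·0 = 40 | 5·8 = 40
A: 4·2+4·2+2·0+3·2+6·3 = 40 | 5·8 = 40
J: 4·3+4·0+2·0+3·6+6·0 = 30 | 5·6 = 30
X: 4·0+4·5+2·0+3·0+6·0 = 20 | 5·4 = 20
gcd(4,4,2,3,6,5) = 1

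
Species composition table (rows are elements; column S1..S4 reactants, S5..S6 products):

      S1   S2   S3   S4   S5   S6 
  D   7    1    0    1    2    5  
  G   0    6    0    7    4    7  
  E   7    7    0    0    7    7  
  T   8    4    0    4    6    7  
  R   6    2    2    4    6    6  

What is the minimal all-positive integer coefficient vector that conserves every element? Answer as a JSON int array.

Coefficients: [3, 5, 6, 2, 4, 4]

D: 3·7+5·1+6·0+2·1 = 28 | 4·2+4·5 = 28
G: 3·0+5·6+6·0+2·7 = 44 | 4·4+4·7 = 44
E: 3·7+5·7+6·0+2·0 = 56 | 4·7+4·7 = 56
T: 3·8+5·4+6·0+2·4 = 52 | 4·6+4·7 = 52
R: 3·6+5·2+6·2+2·4 = 48 | 4·6+4·6 = 48
gcd(3,5,6,2,4,4) = 1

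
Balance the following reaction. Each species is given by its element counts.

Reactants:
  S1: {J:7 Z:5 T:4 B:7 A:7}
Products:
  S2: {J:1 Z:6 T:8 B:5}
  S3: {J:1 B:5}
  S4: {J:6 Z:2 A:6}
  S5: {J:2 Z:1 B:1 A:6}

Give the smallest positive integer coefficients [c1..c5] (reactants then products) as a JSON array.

Coefficients: [6, 3, 5, 5, 2]

J: 6·7 = 42 | 3·1+5·1+5·6+2·2 = 42
Z: 6·5 = 30 | 3·6+5·0+5·2+2·1 = 30
T: 6·4 = 24 | 3·8+5·0+5·0+2·0 = 24
B: 6·7 = 42 | 3·5+5·5+5·0+2·1 = 42
A: 6·7 = 42 | 3·0+5·0+5·6+2·6 = 42
gcd(6,3,5,5,2) = 1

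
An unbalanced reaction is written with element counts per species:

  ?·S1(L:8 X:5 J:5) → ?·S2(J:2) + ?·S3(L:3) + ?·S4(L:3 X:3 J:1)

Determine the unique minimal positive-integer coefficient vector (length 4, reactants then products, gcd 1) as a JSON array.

L: 3·8 = 24 | 5·0+3·3+5·3 = 24
X: 3·5 = 15 | 5·0+3·0+5·3 = 15
J: 3·5 = 15 | 5·2+3·0+5·1 = 15
gcd(3,5,3,5) = 1

Coefficients: [3, 5, 3, 5]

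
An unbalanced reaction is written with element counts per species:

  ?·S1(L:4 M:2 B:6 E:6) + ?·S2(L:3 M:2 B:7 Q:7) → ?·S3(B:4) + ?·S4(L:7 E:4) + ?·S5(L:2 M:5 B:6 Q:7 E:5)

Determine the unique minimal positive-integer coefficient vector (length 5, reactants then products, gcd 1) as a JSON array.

Coefficients: [3, 2, 5, 2, 2]

L: 3·4+2·3 = 18 | 5·0+2·7+2·2 = 18
M: 3·2+2·2 = 10 | 5·0+2·0+2·5 = 10
B: 3·6+2·7 = 32 | 5·4+2·0+2·6 = 32
Q: 3·0+2·7 = 14 | 5·0+2·0+2·7 = 14
E: 3·6+2·0 = 18 | 5·0+2·4+2·5 = 18
gcd(3,2,5,2,2) = 1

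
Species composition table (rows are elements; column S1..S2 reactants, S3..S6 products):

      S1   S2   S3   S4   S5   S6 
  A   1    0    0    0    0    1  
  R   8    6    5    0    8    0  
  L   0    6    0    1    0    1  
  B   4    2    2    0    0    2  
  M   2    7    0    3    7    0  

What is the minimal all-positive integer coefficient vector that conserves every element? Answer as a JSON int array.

Coefficients: [5, 1, 6, 1, 2, 5]

A: 5·1+1·0 = 5 | 6·0+1·0+2·0+5·1 = 5
R: 5·8+1·6 = 46 | 6·5+1·0+2·8+5·0 = 46
L: 5·0+1·6 = 6 | 6·0+1·1+2·0+5·1 = 6
B: 5·4+1·2 = 22 | 6·2+1·0+2·0+5·2 = 22
M: 5·2+1·7 = 17 | 6·0+1·3+2·7+5·0 = 17
gcd(5,1,6,1,2,5) = 1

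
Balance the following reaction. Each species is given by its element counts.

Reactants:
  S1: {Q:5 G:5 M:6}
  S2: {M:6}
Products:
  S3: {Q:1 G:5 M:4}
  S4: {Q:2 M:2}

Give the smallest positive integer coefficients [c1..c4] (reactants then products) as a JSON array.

Q: 3·5+1·0 = 15 | 3·1+6·2 = 15
G: 3·5+1·0 = 15 | 3·5+6·0 = 15
M: 3·6+1·6 = 24 | 3·4+6·2 = 24
gcd(3,1,3,6) = 1

Coefficients: [3, 1, 3, 6]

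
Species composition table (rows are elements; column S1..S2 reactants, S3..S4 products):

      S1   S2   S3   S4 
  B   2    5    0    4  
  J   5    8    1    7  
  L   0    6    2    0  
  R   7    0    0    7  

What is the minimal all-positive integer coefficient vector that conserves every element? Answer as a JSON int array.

Coefficients: [5, 2, 6, 5]

B: 5·2+2·5 = 20 | 6·0+5·4 = 20
J: 5·5+2·8 = 41 | 6·1+5·7 = 41
L: 5·0+2·6 = 12 | 6·2+5·0 = 12
R: 5·7+2·0 = 35 | 6·0+5·7 = 35
gcd(5,2,6,5) = 1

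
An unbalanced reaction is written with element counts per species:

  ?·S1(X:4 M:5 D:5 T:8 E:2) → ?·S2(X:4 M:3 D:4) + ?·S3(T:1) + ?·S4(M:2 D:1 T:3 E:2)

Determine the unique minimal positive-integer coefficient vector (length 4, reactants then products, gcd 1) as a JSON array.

X: 1·4 = 4 | 1·4+5·0+1·0 = 4
M: 1·5 = 5 | 1·3+5·0+1·2 = 5
D: 1·5 = 5 | 1·4+5·0+1·1 = 5
T: 1·8 = 8 | 1·0+5·1+1·3 = 8
E: 1·2 = 2 | 1·0+5·0+1·2 = 2
gcd(1,1,5,1) = 1

Coefficients: [1, 1, 5, 1]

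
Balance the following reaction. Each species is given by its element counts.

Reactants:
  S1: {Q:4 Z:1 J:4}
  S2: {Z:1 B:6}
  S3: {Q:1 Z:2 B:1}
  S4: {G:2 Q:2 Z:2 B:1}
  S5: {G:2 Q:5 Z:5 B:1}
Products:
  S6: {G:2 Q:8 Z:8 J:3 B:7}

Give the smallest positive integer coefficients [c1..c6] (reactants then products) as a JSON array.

Coefficients: [3, 3, 6, 2, 2, 4]

G: 3·0+3·0+6·0+2·2+2·2 = 8 | 4·2 = 8
Q: 3·4+3·0+6·1+2·2+2·5 = 32 | 4·8 = 32
Z: 3·1+3·1+6·2+2·2+2·5 = 32 | 4·8 = 32
J: 3·4+3·0+6·0+2·0+2·0 = 12 | 4·3 = 12
B: 3·0+3·6+6·1+2·1+2·1 = 28 | 4·7 = 28
gcd(3,3,6,2,2,4) = 1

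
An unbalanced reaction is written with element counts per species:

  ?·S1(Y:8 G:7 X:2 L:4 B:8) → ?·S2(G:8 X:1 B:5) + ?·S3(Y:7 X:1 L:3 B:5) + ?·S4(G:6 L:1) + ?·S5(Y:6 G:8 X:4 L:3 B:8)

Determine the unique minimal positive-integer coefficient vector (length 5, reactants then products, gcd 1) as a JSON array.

Y: 6·8 = 48 | 2·0+6·7+3·0+1·6 = 48
G: 6·7 = 42 | 2·8+6·0+3·6+1·8 = 42
X: 6·2 = 12 | 2·1+6·1+3·0+1·4 = 12
L: 6·4 = 24 | 2·0+6·3+3·1+1·3 = 24
B: 6·8 = 48 | 2·5+6·5+3·0+1·8 = 48
gcd(6,2,6,3,1) = 1

Coefficients: [6, 2, 6, 3, 1]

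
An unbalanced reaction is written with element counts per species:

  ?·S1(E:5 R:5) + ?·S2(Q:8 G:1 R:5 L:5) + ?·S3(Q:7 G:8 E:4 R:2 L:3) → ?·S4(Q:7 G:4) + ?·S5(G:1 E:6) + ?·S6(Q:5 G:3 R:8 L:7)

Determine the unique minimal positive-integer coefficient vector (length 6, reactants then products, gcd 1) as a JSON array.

Q: 2·0+4·8+5·7 = 67 | 6·7+5·0+5·5 = 67
G: 2·0+4·1+5·8 = 44 | 6·4+5·1+5·3 = 44
E: 2·5+4·0+5·4 = 30 | 6·0+5·6+5·0 = 30
R: 2·5+4·5+5·2 = 40 | 6·0+5·0+5·8 = 40
L: 2·0+4·5+5·3 = 35 | 6·0+5·0+5·7 = 35
gcd(2,4,5,6,5,5) = 1

Coefficients: [2, 4, 5, 6, 5, 5]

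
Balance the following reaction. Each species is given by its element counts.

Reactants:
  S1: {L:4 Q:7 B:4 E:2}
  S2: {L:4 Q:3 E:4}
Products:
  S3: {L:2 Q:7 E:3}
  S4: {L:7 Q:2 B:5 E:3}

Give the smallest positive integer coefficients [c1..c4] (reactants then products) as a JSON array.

Coefficients: [5, 5, 6, 4]

L: 5·4+5·4 = 40 | 6·2+4·7 = 40
Q: 5·7+5·3 = 50 | 6·7+4·2 = 50
B: 5·4+5·0 = 20 | 6·0+4·5 = 20
E: 5·2+5·4 = 30 | 6·3+4·3 = 30
gcd(5,5,6,4) = 1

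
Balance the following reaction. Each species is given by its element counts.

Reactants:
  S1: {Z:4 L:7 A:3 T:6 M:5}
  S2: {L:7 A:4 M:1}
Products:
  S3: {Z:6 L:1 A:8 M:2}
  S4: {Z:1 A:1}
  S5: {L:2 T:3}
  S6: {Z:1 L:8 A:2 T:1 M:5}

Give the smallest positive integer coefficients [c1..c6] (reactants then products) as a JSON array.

Z: 3·4+2·0 = 12 | 1·6+3·1+5·0+3·1 = 12
L: 3·7+2·7 = 35 | 1·1+3·0+5·2+3·8 = 35
A: 3·3+2·4 = 17 | 1·8+3·1+5·0+3·2 = 17
T: 3·6+2·0 = 18 | 1·0+3·0+5·3+3·1 = 18
M: 3·5+2·1 = 17 | 1·2+3·0+5·0+3·5 = 17
gcd(3,2,1,3,5,3) = 1

Coefficients: [3, 2, 1, 3, 5, 3]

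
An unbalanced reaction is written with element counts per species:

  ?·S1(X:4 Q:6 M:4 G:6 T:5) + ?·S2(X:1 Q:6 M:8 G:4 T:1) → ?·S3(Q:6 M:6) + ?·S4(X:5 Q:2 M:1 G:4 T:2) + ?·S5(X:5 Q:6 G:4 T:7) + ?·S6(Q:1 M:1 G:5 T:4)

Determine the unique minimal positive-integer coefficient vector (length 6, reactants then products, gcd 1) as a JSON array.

Coefficients: [6, 1, 4, 4, 1, 4]

X: 6·4+1·1 = 25 | 4·0+4·5+1·5+4·0 = 25
Q: 6·6+1·6 = 42 | 4·6+4·2+1·6+4·1 = 42
M: 6·4+1·8 = 32 | 4·6+4·1+1·0+4·1 = 32
G: 6·6+1·4 = 40 | 4·0+4·4+1·4+4·5 = 40
T: 6·5+1·1 = 31 | 4·0+4·2+1·7+4·4 = 31
gcd(6,1,4,4,1,4) = 1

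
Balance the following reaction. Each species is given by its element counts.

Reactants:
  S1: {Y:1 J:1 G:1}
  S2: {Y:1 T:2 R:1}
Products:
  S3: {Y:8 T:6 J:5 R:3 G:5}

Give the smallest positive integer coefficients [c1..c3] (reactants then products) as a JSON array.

Y: 5·1+3·1 = 8 | 1·8 = 8
T: 5·0+3·2 = 6 | 1·6 = 6
J: 5·1+3·0 = 5 | 1·5 = 5
R: 5·0+3·1 = 3 | 1·3 = 3
G: 5·1+3·0 = 5 | 1·5 = 5
gcd(5,3,1) = 1

Coefficients: [5, 3, 1]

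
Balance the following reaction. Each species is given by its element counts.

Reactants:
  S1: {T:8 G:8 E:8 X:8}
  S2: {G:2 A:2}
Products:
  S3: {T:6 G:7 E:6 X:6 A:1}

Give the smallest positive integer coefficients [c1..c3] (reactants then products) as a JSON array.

Coefficients: [3, 2, 4]

T: 3·8+2·0 = 24 | 4·6 = 24
G: 3·8+2·2 = 28 | 4·7 = 28
E: 3·8+2·0 = 24 | 4·6 = 24
X: 3·8+2·0 = 24 | 4·6 = 24
A: 3·0+2·2 = 4 | 4·1 = 4
gcd(3,2,4) = 1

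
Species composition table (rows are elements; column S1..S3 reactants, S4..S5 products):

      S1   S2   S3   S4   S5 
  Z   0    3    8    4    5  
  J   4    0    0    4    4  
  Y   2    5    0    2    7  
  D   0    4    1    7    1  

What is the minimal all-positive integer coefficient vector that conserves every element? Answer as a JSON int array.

Z: 3·0+2·3+1·8 = 14 | 1·4+2·5 = 14
J: 3·4+2·0+1·0 = 12 | 1·4+2·4 = 12
Y: 3·2+2·5+1·0 = 16 | 1·2+2·7 = 16
D: 3·0+2·4+1·1 = 9 | 1·7+2·1 = 9
gcd(3,2,1,1,2) = 1

Coefficients: [3, 2, 1, 1, 2]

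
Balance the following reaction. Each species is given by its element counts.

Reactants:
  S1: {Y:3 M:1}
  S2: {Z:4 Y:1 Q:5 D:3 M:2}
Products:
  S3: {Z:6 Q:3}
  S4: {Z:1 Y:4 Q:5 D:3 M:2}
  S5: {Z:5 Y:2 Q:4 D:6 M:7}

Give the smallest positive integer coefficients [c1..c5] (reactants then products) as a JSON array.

Z: 3·0+5·4 = 20 | 2·6+3·1+1·5 = 20
Y: 3·3+5·1 = 14 | 2·0+3·4+1·2 = 14
Q: 3·0+5·5 = 25 | 2·3+3·5+1·4 = 25
D: 3·0+5·3 = 15 | 2·0+3·3+1·6 = 15
M: 3·1+5·2 = 13 | 2·0+3·2+1·7 = 13
gcd(3,5,2,3,1) = 1

Coefficients: [3, 5, 2, 3, 1]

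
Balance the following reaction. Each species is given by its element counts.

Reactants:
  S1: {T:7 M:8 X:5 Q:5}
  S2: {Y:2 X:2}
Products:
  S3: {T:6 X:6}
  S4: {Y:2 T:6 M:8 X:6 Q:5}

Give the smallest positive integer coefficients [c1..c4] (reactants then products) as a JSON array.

Coefficients: [6, 6, 1, 6]

Y: 6·0+6·2 = 12 | 1·0+6·2 = 12
T: 6·7+6·0 = 42 | 1·6+6·6 = 42
M: 6·8+6·0 = 48 | 1·0+6·8 = 48
X: 6·5+6·2 = 42 | 1·6+6·6 = 42
Q: 6·5+6·0 = 30 | 1·0+6·5 = 30
gcd(6,6,1,6) = 1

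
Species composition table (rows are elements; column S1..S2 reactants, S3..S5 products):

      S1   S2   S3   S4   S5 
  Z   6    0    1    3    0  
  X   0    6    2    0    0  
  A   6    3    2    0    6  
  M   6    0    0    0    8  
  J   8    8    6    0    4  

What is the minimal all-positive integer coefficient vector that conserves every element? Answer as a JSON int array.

Coefficients: [4, 2, 6, 6, 3]

Z: 4·6+2·0 = 24 | 6·1+6·3+3·0 = 24
X: 4·0+2·6 = 12 | 6·2+6·0+3·0 = 12
A: 4·6+2·3 = 30 | 6·2+6·0+3·6 = 30
M: 4·6+2·0 = 24 | 6·0+6·0+3·8 = 24
J: 4·8+2·8 = 48 | 6·6+6·0+3·4 = 48
gcd(4,2,6,6,3) = 1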